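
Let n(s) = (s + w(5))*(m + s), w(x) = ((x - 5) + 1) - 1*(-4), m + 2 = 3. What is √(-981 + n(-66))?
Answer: 2*√746 ≈ 54.626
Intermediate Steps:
m = 1 (m = -2 + 3 = 1)
w(x) = x (w(x) = ((-5 + x) + 1) + 4 = (-4 + x) + 4 = x)
n(s) = (1 + s)*(5 + s) (n(s) = (s + 5)*(1 + s) = (5 + s)*(1 + s) = (1 + s)*(5 + s))
√(-981 + n(-66)) = √(-981 + (5 + (-66)² + 6*(-66))) = √(-981 + (5 + 4356 - 396)) = √(-981 + 3965) = √2984 = 2*√746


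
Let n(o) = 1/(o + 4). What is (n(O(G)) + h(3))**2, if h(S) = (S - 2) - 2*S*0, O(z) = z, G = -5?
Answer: 0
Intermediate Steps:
n(o) = 1/(4 + o)
h(S) = -2 + S (h(S) = (-2 + S) + 0 = -2 + S)
(n(O(G)) + h(3))**2 = (1/(4 - 5) + (-2 + 3))**2 = (1/(-1) + 1)**2 = (-1 + 1)**2 = 0**2 = 0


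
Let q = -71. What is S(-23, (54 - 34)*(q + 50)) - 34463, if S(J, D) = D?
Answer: -34883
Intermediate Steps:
S(-23, (54 - 34)*(q + 50)) - 34463 = (54 - 34)*(-71 + 50) - 34463 = 20*(-21) - 34463 = -420 - 34463 = -34883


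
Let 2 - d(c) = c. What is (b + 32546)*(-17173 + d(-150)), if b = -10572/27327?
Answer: -5046011447790/9109 ≈ -5.5396e+8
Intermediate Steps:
d(c) = 2 - c
b = -3524/9109 (b = -10572*1/27327 = -3524/9109 ≈ -0.38687)
(b + 32546)*(-17173 + d(-150)) = (-3524/9109 + 32546)*(-17173 + (2 - 1*(-150))) = 296457990*(-17173 + (2 + 150))/9109 = 296457990*(-17173 + 152)/9109 = (296457990/9109)*(-17021) = -5046011447790/9109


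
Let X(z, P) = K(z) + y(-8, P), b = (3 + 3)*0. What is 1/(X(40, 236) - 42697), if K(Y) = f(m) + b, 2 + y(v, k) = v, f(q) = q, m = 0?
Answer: -1/42707 ≈ -2.3415e-5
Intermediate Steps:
y(v, k) = -2 + v
b = 0 (b = 6*0 = 0)
K(Y) = 0 (K(Y) = 0 + 0 = 0)
X(z, P) = -10 (X(z, P) = 0 + (-2 - 8) = 0 - 10 = -10)
1/(X(40, 236) - 42697) = 1/(-10 - 42697) = 1/(-42707) = -1/42707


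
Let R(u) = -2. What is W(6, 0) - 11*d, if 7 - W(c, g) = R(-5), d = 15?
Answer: -156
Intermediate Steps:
W(c, g) = 9 (W(c, g) = 7 - 1*(-2) = 7 + 2 = 9)
W(6, 0) - 11*d = 9 - 11*15 = 9 - 165 = -156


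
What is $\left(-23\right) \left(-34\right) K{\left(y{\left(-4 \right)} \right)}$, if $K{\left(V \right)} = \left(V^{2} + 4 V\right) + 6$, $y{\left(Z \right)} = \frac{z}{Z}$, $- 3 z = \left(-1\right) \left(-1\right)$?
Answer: $\frac{356983}{72} \approx 4958.1$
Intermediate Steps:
$z = - \frac{1}{3}$ ($z = - \frac{\left(-1\right) \left(-1\right)}{3} = \left(- \frac{1}{3}\right) 1 = - \frac{1}{3} \approx -0.33333$)
$y{\left(Z \right)} = - \frac{1}{3 Z}$
$K{\left(V \right)} = 6 + V^{2} + 4 V$
$\left(-23\right) \left(-34\right) K{\left(y{\left(-4 \right)} \right)} = \left(-23\right) \left(-34\right) \left(6 + \left(- \frac{1}{3 \left(-4\right)}\right)^{2} + 4 \left(- \frac{1}{3 \left(-4\right)}\right)\right) = 782 \left(6 + \left(\left(- \frac{1}{3}\right) \left(- \frac{1}{4}\right)\right)^{2} + 4 \left(\left(- \frac{1}{3}\right) \left(- \frac{1}{4}\right)\right)\right) = 782 \left(6 + \left(\frac{1}{12}\right)^{2} + 4 \cdot \frac{1}{12}\right) = 782 \left(6 + \frac{1}{144} + \frac{1}{3}\right) = 782 \cdot \frac{913}{144} = \frac{356983}{72}$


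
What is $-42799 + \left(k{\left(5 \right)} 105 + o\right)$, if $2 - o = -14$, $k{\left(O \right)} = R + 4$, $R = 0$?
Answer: $-42363$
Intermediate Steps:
$k{\left(O \right)} = 4$ ($k{\left(O \right)} = 0 + 4 = 4$)
$o = 16$ ($o = 2 - -14 = 2 + 14 = 16$)
$-42799 + \left(k{\left(5 \right)} 105 + o\right) = -42799 + \left(4 \cdot 105 + 16\right) = -42799 + \left(420 + 16\right) = -42799 + 436 = -42363$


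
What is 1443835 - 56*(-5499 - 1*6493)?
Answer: 2115387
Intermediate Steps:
1443835 - 56*(-5499 - 1*6493) = 1443835 - 56*(-5499 - 6493) = 1443835 - 56*(-11992) = 1443835 - 1*(-671552) = 1443835 + 671552 = 2115387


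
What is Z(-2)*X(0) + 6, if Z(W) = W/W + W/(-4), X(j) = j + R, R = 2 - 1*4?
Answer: 3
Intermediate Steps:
R = -2 (R = 2 - 4 = -2)
X(j) = -2 + j (X(j) = j - 2 = -2 + j)
Z(W) = 1 - W/4 (Z(W) = 1 + W*(-¼) = 1 - W/4)
Z(-2)*X(0) + 6 = (1 - ¼*(-2))*(-2 + 0) + 6 = (1 + ½)*(-2) + 6 = (3/2)*(-2) + 6 = -3 + 6 = 3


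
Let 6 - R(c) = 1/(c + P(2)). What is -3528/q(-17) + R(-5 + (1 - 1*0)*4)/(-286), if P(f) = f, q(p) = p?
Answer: 1008923/4862 ≈ 207.51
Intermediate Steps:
R(c) = 6 - 1/(2 + c) (R(c) = 6 - 1/(c + 2) = 6 - 1/(2 + c))
-3528/q(-17) + R(-5 + (1 - 1*0)*4)/(-286) = -3528/(-17) + ((11 + 6*(-5 + (1 - 1*0)*4))/(2 + (-5 + (1 - 1*0)*4)))/(-286) = -3528*(-1/17) + ((11 + 6*(-5 + (1 + 0)*4))/(2 + (-5 + (1 + 0)*4)))*(-1/286) = 3528/17 + ((11 + 6*(-5 + 1*4))/(2 + (-5 + 1*4)))*(-1/286) = 3528/17 + ((11 + 6*(-5 + 4))/(2 + (-5 + 4)))*(-1/286) = 3528/17 + ((11 + 6*(-1))/(2 - 1))*(-1/286) = 3528/17 + ((11 - 6)/1)*(-1/286) = 3528/17 + (1*5)*(-1/286) = 3528/17 + 5*(-1/286) = 3528/17 - 5/286 = 1008923/4862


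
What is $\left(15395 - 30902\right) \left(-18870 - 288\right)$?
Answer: $297083106$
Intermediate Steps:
$\left(15395 - 30902\right) \left(-18870 - 288\right) = \left(-15507\right) \left(-19158\right) = 297083106$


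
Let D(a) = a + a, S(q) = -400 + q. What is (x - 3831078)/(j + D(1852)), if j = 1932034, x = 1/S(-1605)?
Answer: -7681311391/3881154690 ≈ -1.9791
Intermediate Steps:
D(a) = 2*a
x = -1/2005 (x = 1/(-400 - 1605) = 1/(-2005) = -1/2005 ≈ -0.00049875)
(x - 3831078)/(j + D(1852)) = (-1/2005 - 3831078)/(1932034 + 2*1852) = -7681311391/(2005*(1932034 + 3704)) = -7681311391/2005/1935738 = -7681311391/2005*1/1935738 = -7681311391/3881154690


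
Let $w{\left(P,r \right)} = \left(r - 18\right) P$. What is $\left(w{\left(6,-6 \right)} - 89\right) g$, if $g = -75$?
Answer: $17475$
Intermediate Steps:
$w{\left(P,r \right)} = P \left(-18 + r\right)$ ($w{\left(P,r \right)} = \left(r - 18\right) P = \left(-18 + r\right) P = P \left(-18 + r\right)$)
$\left(w{\left(6,-6 \right)} - 89\right) g = \left(6 \left(-18 - 6\right) - 89\right) \left(-75\right) = \left(6 \left(-24\right) - 89\right) \left(-75\right) = \left(-144 - 89\right) \left(-75\right) = \left(-233\right) \left(-75\right) = 17475$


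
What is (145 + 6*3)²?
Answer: 26569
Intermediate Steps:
(145 + 6*3)² = (145 + 18)² = 163² = 26569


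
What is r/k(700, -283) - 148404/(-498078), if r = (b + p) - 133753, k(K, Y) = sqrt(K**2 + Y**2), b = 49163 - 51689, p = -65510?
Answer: 24734/83013 - 201789*sqrt(570089)/570089 ≈ -266.96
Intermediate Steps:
b = -2526
r = -201789 (r = (-2526 - 65510) - 133753 = -68036 - 133753 = -201789)
r/k(700, -283) - 148404/(-498078) = -201789/sqrt(700**2 + (-283)**2) - 148404/(-498078) = -201789/sqrt(490000 + 80089) - 148404*(-1/498078) = -201789*sqrt(570089)/570089 + 24734/83013 = 24734/83013 - 201789*sqrt(570089)/570089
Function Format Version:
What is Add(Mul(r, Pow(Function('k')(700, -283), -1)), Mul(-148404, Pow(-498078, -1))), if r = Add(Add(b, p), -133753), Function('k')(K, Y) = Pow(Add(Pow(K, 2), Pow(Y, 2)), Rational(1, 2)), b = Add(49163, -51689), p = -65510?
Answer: Add(Rational(24734, 83013), Mul(Rational(-201789, 570089), Pow(570089, Rational(1, 2)))) ≈ -266.96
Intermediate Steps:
b = -2526
r = -201789 (r = Add(Add(-2526, -65510), -133753) = Add(-68036, -133753) = -201789)
Add(Mul(r, Pow(Function('k')(700, -283), -1)), Mul(-148404, Pow(-498078, -1))) = Add(Mul(-201789, Pow(Pow(Add(Pow(700, 2), Pow(-283, 2)), Rational(1, 2)), -1)), Mul(-148404, Pow(-498078, -1))) = Add(Mul(-201789, Pow(Pow(Add(490000, 80089), Rational(1, 2)), -1)), Mul(-148404, Rational(-1, 498078))) = Add(Mul(-201789, Pow(Pow(570089, Rational(1, 2)), -1)), Rational(24734, 83013)) = Add(Mul(-201789, Mul(Rational(1, 570089), Pow(570089, Rational(1, 2)))), Rational(24734, 83013)) = Add(Mul(Rational(-201789, 570089), Pow(570089, Rational(1, 2))), Rational(24734, 83013)) = Add(Rational(24734, 83013), Mul(Rational(-201789, 570089), Pow(570089, Rational(1, 2))))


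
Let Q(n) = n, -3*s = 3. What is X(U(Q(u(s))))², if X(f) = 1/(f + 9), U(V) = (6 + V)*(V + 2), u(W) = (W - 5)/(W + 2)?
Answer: 1/81 ≈ 0.012346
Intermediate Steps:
s = -1 (s = -⅓*3 = -1)
u(W) = (-5 + W)/(2 + W)
U(V) = (2 + V)*(6 + V) (U(V) = (6 + V)*(2 + V) = (2 + V)*(6 + V))
X(f) = 1/(9 + f)
X(U(Q(u(s))))² = (1/(9 + (12 + ((-5 - 1)/(2 - 1))² + 8*((-5 - 1)/(2 - 1)))))² = (1/(9 + (12 + (-6/1)² + 8*(-6/1))))² = (1/(9 + (12 + (1*(-6))² + 8*(1*(-6)))))² = (1/(9 + (12 + (-6)² + 8*(-6))))² = (1/(9 + (12 + 36 - 48)))² = (1/(9 + 0))² = (1/9)² = (⅑)² = 1/81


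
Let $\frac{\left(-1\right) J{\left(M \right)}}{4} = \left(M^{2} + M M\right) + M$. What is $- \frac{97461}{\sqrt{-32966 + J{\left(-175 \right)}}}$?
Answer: $\frac{32487 i \sqrt{277266}}{92422} \approx 185.09 i$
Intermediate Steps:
$J{\left(M \right)} = - 8 M^{2} - 4 M$ ($J{\left(M \right)} = - 4 \left(\left(M^{2} + M M\right) + M\right) = - 4 \left(\left(M^{2} + M^{2}\right) + M\right) = - 4 \left(2 M^{2} + M\right) = - 4 \left(M + 2 M^{2}\right) = - 8 M^{2} - 4 M$)
$- \frac{97461}{\sqrt{-32966 + J{\left(-175 \right)}}} = - \frac{97461}{\sqrt{-32966 - - 700 \left(1 + 2 \left(-175\right)\right)}} = - \frac{97461}{\sqrt{-32966 - - 700 \left(1 - 350\right)}} = - \frac{97461}{\sqrt{-32966 - \left(-700\right) \left(-349\right)}} = - \frac{97461}{\sqrt{-32966 - 244300}} = - \frac{97461}{\sqrt{-277266}} = - \frac{97461}{i \sqrt{277266}} = - 97461 \left(- \frac{i \sqrt{277266}}{277266}\right) = \frac{32487 i \sqrt{277266}}{92422}$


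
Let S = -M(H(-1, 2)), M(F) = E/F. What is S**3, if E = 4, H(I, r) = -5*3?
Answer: 64/3375 ≈ 0.018963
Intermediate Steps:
H(I, r) = -15
M(F) = 4/F
S = 4/15 (S = -4/(-15) = -4*(-1)/15 = -1*(-4/15) = 4/15 ≈ 0.26667)
S**3 = (4/15)**3 = 64/3375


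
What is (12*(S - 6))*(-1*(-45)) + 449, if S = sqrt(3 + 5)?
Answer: -2791 + 1080*sqrt(2) ≈ -1263.6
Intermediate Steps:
S = 2*sqrt(2) (S = sqrt(8) = 2*sqrt(2) ≈ 2.8284)
(12*(S - 6))*(-1*(-45)) + 449 = (12*(2*sqrt(2) - 6))*(-1*(-45)) + 449 = (12*(-6 + 2*sqrt(2)))*45 + 449 = (-72 + 24*sqrt(2))*45 + 449 = (-3240 + 1080*sqrt(2)) + 449 = -2791 + 1080*sqrt(2)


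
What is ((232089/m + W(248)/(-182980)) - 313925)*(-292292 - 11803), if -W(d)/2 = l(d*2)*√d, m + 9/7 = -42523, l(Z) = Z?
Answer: 5683394411786487/59534 - 30166224*√62/9149 ≈ 9.5465e+10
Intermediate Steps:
m = -297670/7 (m = -9/7 - 42523 = -297670/7 ≈ -42524.)
W(d) = -4*d^(3/2) (W(d) = -2*d*2*√d = -2*2*d*√d = -4*d^(3/2))
((232089/m + W(248)/(-182980)) - 313925)*(-292292 - 11803) = ((232089/(-297670/7) - 1984*√62/(-182980)) - 313925)*(-292292 - 11803) = ((232089*(-7/297670) - 1984*√62*(-1/182980)) - 313925)*(-304095) = ((-1624623/297670 - 1984*√62*(-1/182980)) - 313925)*(-304095) = ((-1624623/297670 + 496*√62/45745) - 313925)*(-304095) = (-93447679373/297670 + 496*√62/45745)*(-304095) = 5683394411786487/59534 - 30166224*√62/9149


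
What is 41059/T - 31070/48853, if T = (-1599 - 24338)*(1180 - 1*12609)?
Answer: -9208197685783/14481688882969 ≈ -0.63585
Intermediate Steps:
T = 296433973 (T = -25937*(1180 - 12609) = -25937*(-11429) = 296433973)
41059/T - 31070/48853 = 41059/296433973 - 31070/48853 = -9208197685783/14481688882969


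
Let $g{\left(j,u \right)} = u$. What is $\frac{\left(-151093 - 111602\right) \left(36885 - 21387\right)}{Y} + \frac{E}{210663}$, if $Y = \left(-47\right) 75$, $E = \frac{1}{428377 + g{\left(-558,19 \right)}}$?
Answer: $\frac{24494573161278391987}{21208088838780} \approx 1.155 \cdot 10^{6}$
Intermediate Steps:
$E = \frac{1}{428396}$ ($E = \frac{1}{428377 + 19} = \frac{1}{428396} \approx 2.3343 \cdot 10^{-6}$)
$Y = -3525$
$\frac{\left(-151093 - 111602\right) \left(36885 - 21387\right)}{Y} + \frac{E}{210663} = \frac{\left(-151093 - 111602\right) \left(36885 - 21387\right)}{-3525} + \frac{1}{428396 \cdot 210663} = \left(-262695\right) 15498 \left(- \frac{1}{3525}\right) + \frac{1}{428396} \cdot \frac{1}{210663} = \left(-4071247110\right) \left(- \frac{1}{3525}\right) + \frac{1}{90247186548} = \frac{271416474}{235} + \frac{1}{90247186548} = \frac{24494573161278391987}{21208088838780}$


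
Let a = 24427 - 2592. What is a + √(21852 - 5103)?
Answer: 21835 + 3*√1861 ≈ 21964.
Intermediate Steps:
a = 21835
a + √(21852 - 5103) = 21835 + √(21852 - 5103) = 21835 + √16749 = 21835 + 3*√1861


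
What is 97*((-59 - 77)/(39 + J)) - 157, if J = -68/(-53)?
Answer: -1034371/2135 ≈ -484.48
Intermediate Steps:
J = 68/53 (J = -68*(-1/53) = 68/53 ≈ 1.2830)
97*((-59 - 77)/(39 + J)) - 157 = 97*((-59 - 77)/(39 + 68/53)) - 157 = 97*(-136/2135/53) - 157 = 97*(-136*53/2135) - 157 = 97*(-7208/2135) - 157 = -699176/2135 - 157 = -1034371/2135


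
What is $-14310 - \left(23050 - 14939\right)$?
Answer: $-22421$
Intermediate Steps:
$-14310 - \left(23050 - 14939\right) = -14310 - 8111 = -22421$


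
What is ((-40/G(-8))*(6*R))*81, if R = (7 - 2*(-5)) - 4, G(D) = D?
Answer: 31590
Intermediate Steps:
R = 13 (R = (7 + 10) - 4 = 17 - 4 = 13)
((-40/G(-8))*(6*R))*81 = ((-40/(-8))*(6*13))*81 = (-40*(-⅛)*78)*81 = (5*78)*81 = 390*81 = 31590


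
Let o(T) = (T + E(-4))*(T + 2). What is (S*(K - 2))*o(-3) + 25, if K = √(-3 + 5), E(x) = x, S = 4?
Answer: -31 + 28*√2 ≈ 8.5980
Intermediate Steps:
o(T) = (-4 + T)*(2 + T) (o(T) = (T - 4)*(T + 2) = (-4 + T)*(2 + T))
K = √2 ≈ 1.4142
(S*(K - 2))*o(-3) + 25 = (4*(√2 - 2))*(-8 + (-3)² - 2*(-3)) + 25 = (4*(-2 + √2))*(-8 + 9 + 6) + 25 = (-8 + 4*√2)*7 + 25 = (-56 + 28*√2) + 25 = -31 + 28*√2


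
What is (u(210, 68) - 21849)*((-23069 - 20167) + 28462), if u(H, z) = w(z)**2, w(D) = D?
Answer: 254482150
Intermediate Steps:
u(H, z) = z**2
(u(210, 68) - 21849)*((-23069 - 20167) + 28462) = (68**2 - 21849)*((-23069 - 20167) + 28462) = (4624 - 21849)*(-43236 + 28462) = -17225*(-14774) = 254482150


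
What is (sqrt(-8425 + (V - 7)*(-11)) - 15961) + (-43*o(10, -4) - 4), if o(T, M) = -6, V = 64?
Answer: -15707 + 2*I*sqrt(2263) ≈ -15707.0 + 95.142*I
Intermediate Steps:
(sqrt(-8425 + (V - 7)*(-11)) - 15961) + (-43*o(10, -4) - 4) = (sqrt(-8425 + (64 - 7)*(-11)) - 15961) + (-43*(-6) - 4) = (sqrt(-8425 + 57*(-11)) - 15961) + (258 - 4) = (sqrt(-8425 - 627) - 15961) + 254 = (sqrt(-9052) - 15961) + 254 = (2*I*sqrt(2263) - 15961) + 254 = (-15961 + 2*I*sqrt(2263)) + 254 = -15707 + 2*I*sqrt(2263)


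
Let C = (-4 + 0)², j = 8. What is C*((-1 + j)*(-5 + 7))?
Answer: 224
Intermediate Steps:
C = 16 (C = (-4)² = 16)
C*((-1 + j)*(-5 + 7)) = 16*((-1 + 8)*(-5 + 7)) = 16*(7*2) = 16*14 = 224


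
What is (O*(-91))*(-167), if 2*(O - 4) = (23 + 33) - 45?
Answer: 288743/2 ≈ 1.4437e+5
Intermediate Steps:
O = 19/2 (O = 4 + ((23 + 33) - 45)/2 = 4 + (56 - 45)/2 = 4 + (½)*11 = 4 + 11/2 = 19/2 ≈ 9.5000)
(O*(-91))*(-167) = ((19/2)*(-91))*(-167) = -1729/2*(-167) = 288743/2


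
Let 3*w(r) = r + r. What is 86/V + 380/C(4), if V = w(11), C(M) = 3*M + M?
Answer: 1561/44 ≈ 35.477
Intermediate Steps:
C(M) = 4*M
w(r) = 2*r/3 (w(r) = (r + r)/3 = (2*r)/3 = 2*r/3)
V = 22/3 (V = (2/3)*11 = 22/3 ≈ 7.3333)
86/V + 380/C(4) = 86/(22/3) + 380/((4*4)) = 86*(3/22) + 380/16 = 129/11 + 380*(1/16) = 129/11 + 95/4 = 1561/44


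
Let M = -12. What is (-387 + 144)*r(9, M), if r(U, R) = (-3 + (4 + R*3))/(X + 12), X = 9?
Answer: 405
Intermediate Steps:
r(U, R) = 1/21 + R/7 (r(U, R) = (-3 + (4 + R*3))/(9 + 12) = (-3 + (4 + 3*R))/21 = (1 + 3*R)*(1/21) = 1/21 + R/7)
(-387 + 144)*r(9, M) = (-387 + 144)*(1/21 + (1/7)*(-12)) = -243*(1/21 - 12/7) = -243*(-5/3) = 405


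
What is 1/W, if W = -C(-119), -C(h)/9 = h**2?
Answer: 1/127449 ≈ 7.8463e-6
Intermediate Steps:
C(h) = -9*h**2
W = 127449 (W = -(-9)*(-119)**2 = -(-9)*14161 = -1*(-127449) = 127449)
1/W = 1/127449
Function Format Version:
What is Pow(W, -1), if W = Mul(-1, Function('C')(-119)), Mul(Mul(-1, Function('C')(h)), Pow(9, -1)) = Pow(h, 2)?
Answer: Rational(1, 127449) ≈ 7.8463e-6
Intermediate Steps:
Function('C')(h) = Mul(-9, Pow(h, 2))
W = 127449 (W = Mul(-1, Mul(-9, Pow(-119, 2))) = Mul(-1, Mul(-9, 14161)) = Mul(-1, -127449) = 127449)
Pow(W, -1) = Pow(127449, -1) = Rational(1, 127449)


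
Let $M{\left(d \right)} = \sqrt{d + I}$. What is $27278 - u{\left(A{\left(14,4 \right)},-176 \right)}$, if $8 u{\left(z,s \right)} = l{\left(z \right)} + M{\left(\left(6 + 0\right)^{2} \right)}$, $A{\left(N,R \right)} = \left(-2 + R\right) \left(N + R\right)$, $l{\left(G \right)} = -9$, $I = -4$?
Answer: $\frac{218233}{8} - \frac{\sqrt{2}}{2} \approx 27278.0$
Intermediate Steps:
$M{\left(d \right)} = \sqrt{-4 + d}$ ($M{\left(d \right)} = \sqrt{d - 4} = \sqrt{-4 + d}$)
$u{\left(z,s \right)} = - \frac{9}{8} + \frac{\sqrt{2}}{2}$ ($u{\left(z,s \right)} = \frac{-9 + \sqrt{-4 + \left(6 + 0\right)^{2}}}{8} = \frac{-9 + \sqrt{-4 + 6^{2}}}{8} = \frac{-9 + \sqrt{-4 + 36}}{8} = \frac{-9 + \sqrt{32}}{8} = \frac{-9 + 4 \sqrt{2}}{8} = - \frac{9}{8} + \frac{\sqrt{2}}{2}$)
$27278 - u{\left(A{\left(14,4 \right)},-176 \right)} = 27278 - \left(- \frac{9}{8} + \frac{\sqrt{2}}{2}\right) = 27278 + \left(\frac{9}{8} - \frac{\sqrt{2}}{2}\right) = \frac{218233}{8} - \frac{\sqrt{2}}{2}$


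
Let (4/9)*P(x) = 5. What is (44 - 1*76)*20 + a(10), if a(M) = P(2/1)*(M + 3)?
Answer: -1975/4 ≈ -493.75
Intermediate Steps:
P(x) = 45/4 (P(x) = (9/4)*5 = 45/4)
a(M) = 135/4 + 45*M/4 (a(M) = 45*(M + 3)/4 = 45*(3 + M)/4 = 135/4 + 45*M/4)
(44 - 1*76)*20 + a(10) = (44 - 1*76)*20 + (135/4 + (45/4)*10) = (44 - 76)*20 + (135/4 + 225/2) = -32*20 + 585/4 = -640 + 585/4 = -1975/4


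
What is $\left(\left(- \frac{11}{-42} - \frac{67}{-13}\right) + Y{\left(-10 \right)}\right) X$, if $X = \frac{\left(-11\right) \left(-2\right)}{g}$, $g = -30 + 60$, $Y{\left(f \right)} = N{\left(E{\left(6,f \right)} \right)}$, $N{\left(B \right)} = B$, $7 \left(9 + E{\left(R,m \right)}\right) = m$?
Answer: $- \frac{4301}{1170} \approx -3.6761$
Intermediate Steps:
$E{\left(R,m \right)} = -9 + \frac{m}{7}$
$Y{\left(f \right)} = -9 + \frac{f}{7}$
$g = 30$
$X = \frac{11}{15}$ ($X = \frac{\left(-11\right) \left(-2\right)}{30} = 22 \cdot \frac{1}{30} = \frac{11}{15} \approx 0.73333$)
$\left(\left(- \frac{11}{-42} - \frac{67}{-13}\right) + Y{\left(-10 \right)}\right) X = \left(\left(- \frac{11}{-42} - \frac{67}{-13}\right) + \left(-9 + \frac{1}{7} \left(-10\right)\right)\right) \frac{11}{15} = \left(\left(\left(-11\right) \left(- \frac{1}{42}\right) - - \frac{67}{13}\right) - \frac{73}{7}\right) \frac{11}{15} = \left(\left(\frac{11}{42} + \frac{67}{13}\right) - \frac{73}{7}\right) \frac{11}{15} = \left(\frac{2957}{546} - \frac{73}{7}\right) \frac{11}{15} = \left(- \frac{391}{78}\right) \frac{11}{15} = - \frac{4301}{1170}$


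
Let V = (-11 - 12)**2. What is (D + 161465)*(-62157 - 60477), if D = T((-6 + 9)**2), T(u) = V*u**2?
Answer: -25055843076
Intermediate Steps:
V = 529 (V = (-23)**2 = 529)
T(u) = 529*u**2
D = 42849 (D = 529*((-6 + 9)**2)**2 = 529*(3**2)**2 = 529*9**2 = 529*81 = 42849)
(D + 161465)*(-62157 - 60477) = (42849 + 161465)*(-62157 - 60477) = 204314*(-122634) = -25055843076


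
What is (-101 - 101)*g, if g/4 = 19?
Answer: -15352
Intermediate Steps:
g = 76 (g = 4*19 = 76)
(-101 - 101)*g = (-101 - 101)*76 = -202*76 = -15352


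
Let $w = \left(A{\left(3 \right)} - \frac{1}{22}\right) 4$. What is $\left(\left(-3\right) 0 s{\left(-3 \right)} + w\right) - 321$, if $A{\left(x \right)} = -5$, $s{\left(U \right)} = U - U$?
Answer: $- \frac{3753}{11} \approx -341.18$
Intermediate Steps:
$s{\left(U \right)} = 0$
$w = - \frac{222}{11}$ ($w = \left(-5 - \frac{1}{22}\right) 4 = \left(- \frac{111}{22}\right) 4 = - \frac{222}{11} \approx -20.182$)
$\left(\left(-3\right) 0 s{\left(-3 \right)} + w\right) - 321 = \left(\left(-3\right) 0 \cdot 0 - \frac{222}{11}\right) - 321 = \left(0 \cdot 0 - \frac{222}{11}\right) - 321 = \left(0 - \frac{222}{11}\right) - 321 = - \frac{222}{11} - 321 = - \frac{3753}{11}$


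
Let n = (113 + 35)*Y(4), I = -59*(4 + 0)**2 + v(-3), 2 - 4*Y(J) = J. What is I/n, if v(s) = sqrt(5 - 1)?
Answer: 471/37 ≈ 12.730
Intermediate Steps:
Y(J) = 1/2 - J/4
v(s) = 2 (v(s) = sqrt(4) = 2)
I = -942 (I = -59*(4 + 0)**2 + 2 = -59*4**2 + 2 = -59*16 + 2 = -944 + 2 = -942)
n = -74 (n = (113 + 35)*(1/2 - 1/4*4) = 148*(1/2 - 1) = 148*(-1/2) = -74)
I/n = -942/(-74) = -942*(-1/74) = 471/37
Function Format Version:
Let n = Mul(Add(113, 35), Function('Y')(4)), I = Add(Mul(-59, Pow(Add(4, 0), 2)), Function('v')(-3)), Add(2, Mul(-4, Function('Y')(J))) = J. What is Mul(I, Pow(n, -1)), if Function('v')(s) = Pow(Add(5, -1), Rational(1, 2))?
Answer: Rational(471, 37) ≈ 12.730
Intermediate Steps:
Function('Y')(J) = Add(Rational(1, 2), Mul(Rational(-1, 4), J))
Function('v')(s) = 2 (Function('v')(s) = Pow(4, Rational(1, 2)) = 2)
I = -942 (I = Add(Mul(-59, Pow(Add(4, 0), 2)), 2) = Add(Mul(-59, Pow(4, 2)), 2) = Add(Mul(-59, 16), 2) = Add(-944, 2) = -942)
n = -74 (n = Mul(Add(113, 35), Add(Rational(1, 2), Mul(Rational(-1, 4), 4))) = Mul(148, Add(Rational(1, 2), -1)) = Mul(148, Rational(-1, 2)) = -74)
Mul(I, Pow(n, -1)) = Mul(-942, Pow(-74, -1)) = Mul(-942, Rational(-1, 74)) = Rational(471, 37)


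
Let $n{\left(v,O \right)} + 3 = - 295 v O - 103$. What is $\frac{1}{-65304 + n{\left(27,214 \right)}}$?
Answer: $- \frac{1}{1769920} \approx -5.65 \cdot 10^{-7}$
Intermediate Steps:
$n{\left(v,O \right)} = -106 - 295 O v$ ($n{\left(v,O \right)} = -3 + \left(- 295 v O - 103\right) = -3 - \left(103 + 295 O v\right) = -106 - 295 O v$)
$\frac{1}{-65304 + n{\left(27,214 \right)}} = \frac{1}{-65304 - \left(106 + 63130 \cdot 27\right)} = \frac{1}{-65304 - 1704616} = \frac{1}{-1769920} = - \frac{1}{1769920}$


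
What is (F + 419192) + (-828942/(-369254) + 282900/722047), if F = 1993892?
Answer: 321687062840420833/133309371469 ≈ 2.4131e+6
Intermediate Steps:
(F + 419192) + (-828942/(-369254) + 282900/722047) = (1993892 + 419192) + (-828942/(-369254) + 282900/722047) = 2413084 + (-828942*(-1/369254) + 282900*(1/722047)) = 2413084 + (414471/184627 + 282900/722047) = 2413084 + 351498520437/133309371469 = 321687062840420833/133309371469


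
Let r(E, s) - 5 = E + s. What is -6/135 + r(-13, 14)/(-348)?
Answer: -161/2610 ≈ -0.061686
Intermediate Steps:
r(E, s) = 5 + E + s (r(E, s) = 5 + (E + s) = 5 + E + s)
-6/135 + r(-13, 14)/(-348) = -6/135 + (5 - 13 + 14)/(-348) = -6*1/135 + 6*(-1/348) = -2/45 - 1/58 = -161/2610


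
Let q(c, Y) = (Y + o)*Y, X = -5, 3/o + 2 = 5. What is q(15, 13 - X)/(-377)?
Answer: -342/377 ≈ -0.90716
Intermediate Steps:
o = 1 (o = 3/(-2 + 5) = 3/3 = 3*(⅓) = 1)
q(c, Y) = Y*(1 + Y) (q(c, Y) = (Y + 1)*Y = (1 + Y)*Y = Y*(1 + Y))
q(15, 13 - X)/(-377) = ((13 - 1*(-5))*(1 + (13 - 1*(-5))))/(-377) = ((13 + 5)*(1 + (13 + 5)))*(-1/377) = (18*(1 + 18))*(-1/377) = (18*19)*(-1/377) = 342*(-1/377) = -342/377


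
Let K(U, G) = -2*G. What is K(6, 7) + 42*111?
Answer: 4648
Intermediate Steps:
K(6, 7) + 42*111 = -2*7 + 42*111 = -14 + 4662 = 4648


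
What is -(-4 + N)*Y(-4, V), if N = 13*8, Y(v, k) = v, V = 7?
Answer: 400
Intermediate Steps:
N = 104
-(-4 + N)*Y(-4, V) = -(-4 + 104)*(-4) = -100*(-4) = -1*(-400) = 400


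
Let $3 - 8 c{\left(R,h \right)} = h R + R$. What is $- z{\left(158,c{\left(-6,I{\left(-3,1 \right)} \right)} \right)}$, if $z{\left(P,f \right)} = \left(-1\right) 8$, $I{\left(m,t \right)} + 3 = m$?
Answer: $8$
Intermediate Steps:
$I{\left(m,t \right)} = -3 + m$
$c{\left(R,h \right)} = \frac{3}{8} - \frac{R}{8} - \frac{R h}{8}$ ($c{\left(R,h \right)} = \frac{3}{8} - \frac{h R + R}{8} = \frac{3}{8} - \frac{R h + R}{8} = \frac{3}{8} - \frac{R + R h}{8} = \frac{3}{8} - \left(\frac{R}{8} + \frac{R h}{8}\right) = \frac{3}{8} - \frac{R}{8} - \frac{R h}{8}$)
$z{\left(P,f \right)} = -8$
$- z{\left(158,c{\left(-6,I{\left(-3,1 \right)} \right)} \right)} = \left(-1\right) \left(-8\right) = 8$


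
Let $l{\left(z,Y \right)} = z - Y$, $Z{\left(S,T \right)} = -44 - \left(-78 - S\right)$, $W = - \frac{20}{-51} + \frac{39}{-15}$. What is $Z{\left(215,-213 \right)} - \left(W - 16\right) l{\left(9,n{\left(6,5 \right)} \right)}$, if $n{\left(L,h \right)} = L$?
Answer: $\frac{25808}{85} \approx 303.62$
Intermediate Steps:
$W = - \frac{563}{255}$ ($W = \left(-20\right) \left(- \frac{1}{51}\right) + 39 \left(- \frac{1}{15}\right) = \frac{20}{51} - \frac{13}{5} = - \frac{563}{255} \approx -2.2078$)
$Z{\left(S,T \right)} = 34 + S$ ($Z{\left(S,T \right)} = -44 + \left(78 + S\right) = 34 + S$)
$Z{\left(215,-213 \right)} - \left(W - 16\right) l{\left(9,n{\left(6,5 \right)} \right)} = \left(34 + 215\right) - \left(- \frac{563}{255} - 16\right) \left(9 - 6\right) = 249 - - \frac{4643 \left(9 - 6\right)}{255} = 249 - \left(- \frac{4643}{255}\right) 3 = 249 - - \frac{4643}{85} = 249 + \frac{4643}{85} = \frac{25808}{85}$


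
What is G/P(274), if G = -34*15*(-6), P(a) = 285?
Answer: 204/19 ≈ 10.737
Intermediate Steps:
G = 3060 (G = -510*(-6) = 3060)
G/P(274) = 3060/285 = 3060*(1/285) = 204/19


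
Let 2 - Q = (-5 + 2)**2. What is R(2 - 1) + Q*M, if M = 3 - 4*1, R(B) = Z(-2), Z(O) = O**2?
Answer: 11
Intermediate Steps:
R(B) = 4 (R(B) = (-2)**2 = 4)
M = -1 (M = 3 - 4 = -1)
Q = -7 (Q = 2 - (-5 + 2)**2 = 2 - 1*(-3)**2 = 2 - 1*9 = 2 - 9 = -7)
R(2 - 1) + Q*M = 4 - 7*(-1) = 4 + 7 = 11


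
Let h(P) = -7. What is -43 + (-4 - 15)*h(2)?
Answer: 90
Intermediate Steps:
-43 + (-4 - 15)*h(2) = -43 + (-4 - 15)*(-7) = -43 - 19*(-7) = -43 + 133 = 90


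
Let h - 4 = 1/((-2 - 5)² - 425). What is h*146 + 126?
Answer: 133407/188 ≈ 709.61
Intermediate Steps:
h = 1503/376 (h = 4 + 1/((-2 - 5)² - 425) = 4 + 1/((-7)² - 425) = 4 + 1/(49 - 425) = 4 + 1/(-376) = 4 - 1/376 = 1503/376 ≈ 3.9973)
h*146 + 126 = (1503/376)*146 + 126 = 109719/188 + 126 = 133407/188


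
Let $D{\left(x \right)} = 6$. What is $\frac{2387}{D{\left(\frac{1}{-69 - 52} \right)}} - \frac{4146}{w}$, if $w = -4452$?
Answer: $\frac{443825}{1113} \approx 398.76$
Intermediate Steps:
$\frac{2387}{D{\left(\frac{1}{-69 - 52} \right)}} - \frac{4146}{w} = \frac{2387}{6} - \frac{4146}{-4452} = 2387 \cdot \frac{1}{6} - - \frac{691}{742} = \frac{2387}{6} + \frac{691}{742} = \frac{443825}{1113}$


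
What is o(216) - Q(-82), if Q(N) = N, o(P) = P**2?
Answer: 46738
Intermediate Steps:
o(216) - Q(-82) = 216**2 - 1*(-82) = 46656 + 82 = 46738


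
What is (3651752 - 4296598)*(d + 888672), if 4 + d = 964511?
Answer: -1195015065434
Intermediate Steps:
d = 964507 (d = -4 + 964511 = 964507)
(3651752 - 4296598)*(d + 888672) = (3651752 - 4296598)*(964507 + 888672) = -644846*1853179 = -1195015065434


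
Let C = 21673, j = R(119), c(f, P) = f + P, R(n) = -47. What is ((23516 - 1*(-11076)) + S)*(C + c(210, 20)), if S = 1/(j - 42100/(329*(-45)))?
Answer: 99062828451489/130747 ≈ 7.5767e+8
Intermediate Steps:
c(f, P) = P + f
j = -47
S = -2961/130747 (S = 1/(-47 - 42100/(329*(-45))) = 1/(-47 - 42100/(-14805)) = 1/(-47 - 42100*(-1/14805)) = 1/(-47 + 8420/2961) = 1/(-130747/2961) = -2961/130747 ≈ -0.022647)
((23516 - 1*(-11076)) + S)*(C + c(210, 20)) = ((23516 - 1*(-11076)) - 2961/130747)*(21673 + (20 + 210)) = ((23516 + 11076) - 2961/130747)*(21673 + 230) = (34592 - 2961/130747)*21903 = (4522797263/130747)*21903 = 99062828451489/130747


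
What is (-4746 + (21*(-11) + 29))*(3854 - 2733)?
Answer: -5546708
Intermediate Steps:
(-4746 + (21*(-11) + 29))*(3854 - 2733) = (-4746 + (-231 + 29))*1121 = (-4746 - 202)*1121 = -4948*1121 = -5546708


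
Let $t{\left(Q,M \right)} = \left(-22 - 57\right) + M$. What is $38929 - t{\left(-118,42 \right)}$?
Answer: $38966$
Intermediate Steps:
$t{\left(Q,M \right)} = -79 + M$
$38929 - t{\left(-118,42 \right)} = 38929 - \left(-79 + 42\right) = 38929 - -37 = 38929 + 37 = 38966$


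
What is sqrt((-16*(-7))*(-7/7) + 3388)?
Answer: 6*sqrt(91) ≈ 57.236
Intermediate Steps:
sqrt((-16*(-7))*(-7/7) + 3388) = sqrt(112*(-7*1/7) + 3388) = sqrt(112*(-1) + 3388) = sqrt(-112 + 3388) = sqrt(3276) = 6*sqrt(91)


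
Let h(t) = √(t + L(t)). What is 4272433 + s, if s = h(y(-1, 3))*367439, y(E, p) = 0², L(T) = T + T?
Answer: 4272433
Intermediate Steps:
L(T) = 2*T
y(E, p) = 0
h(t) = √3*√t (h(t) = √(t + 2*t) = √(3*t) = √3*√t)
s = 0 (s = (√3*√0)*367439 = (√3*0)*367439 = 0*367439 = 0)
4272433 + s = 4272433 + 0 = 4272433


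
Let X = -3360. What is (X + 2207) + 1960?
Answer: 807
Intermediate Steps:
(X + 2207) + 1960 = (-3360 + 2207) + 1960 = -1153 + 1960 = 807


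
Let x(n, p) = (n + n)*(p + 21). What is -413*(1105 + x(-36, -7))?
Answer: -40061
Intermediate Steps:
x(n, p) = 2*n*(21 + p) (x(n, p) = (2*n)*(21 + p) = 2*n*(21 + p))
-413*(1105 + x(-36, -7)) = -413*(1105 + 2*(-36)*(21 - 7)) = -413*(1105 + 2*(-36)*14) = -413*(1105 - 1008) = -413*97 = -40061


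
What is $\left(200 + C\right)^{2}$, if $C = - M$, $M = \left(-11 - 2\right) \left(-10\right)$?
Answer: $4900$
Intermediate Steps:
$M = 130$ ($M = \left(-13\right) \left(-10\right) = 130$)
$C = -130$ ($C = \left(-1\right) 130 = -130$)
$\left(200 + C\right)^{2} = \left(200 - 130\right)^{2} = 70^{2} = 4900$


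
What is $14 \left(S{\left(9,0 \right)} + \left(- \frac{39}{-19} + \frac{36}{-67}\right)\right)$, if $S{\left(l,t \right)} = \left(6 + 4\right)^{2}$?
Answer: $\frac{1809206}{1273} \approx 1421.2$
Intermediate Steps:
$S{\left(l,t \right)} = 100$ ($S{\left(l,t \right)} = 10^{2} = 100$)
$14 \left(S{\left(9,0 \right)} + \left(- \frac{39}{-19} + \frac{36}{-67}\right)\right) = 14 \left(100 + \left(- \frac{39}{-19} + \frac{36}{-67}\right)\right) = 14 \left(100 + \left(\left(-39\right) \left(- \frac{1}{19}\right) + 36 \left(- \frac{1}{67}\right)\right)\right) = 14 \left(100 + \left(\frac{39}{19} - \frac{36}{67}\right)\right) = 14 \left(100 + \frac{1929}{1273}\right) = 14 \cdot \frac{129229}{1273} = \frac{1809206}{1273}$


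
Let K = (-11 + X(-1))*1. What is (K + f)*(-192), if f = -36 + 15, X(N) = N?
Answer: 6336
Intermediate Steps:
f = -21
K = -12 (K = (-11 - 1)*1 = -12*1 = -12)
(K + f)*(-192) = (-12 - 21)*(-192) = -33*(-192) = 6336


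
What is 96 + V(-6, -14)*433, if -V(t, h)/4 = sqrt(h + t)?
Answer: 96 - 3464*I*sqrt(5) ≈ 96.0 - 7745.7*I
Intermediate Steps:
V(t, h) = -4*sqrt(h + t)
96 + V(-6, -14)*433 = 96 - 4*sqrt(-14 - 6)*433 = 96 - 8*I*sqrt(5)*433 = 96 - 3464*I*sqrt(5)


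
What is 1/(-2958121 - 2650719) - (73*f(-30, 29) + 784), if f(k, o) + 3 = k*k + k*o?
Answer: -15452354201/5608840 ≈ -2755.0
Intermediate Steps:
f(k, o) = -3 + k² + k*o (f(k, o) = -3 + (k*k + k*o) = -3 + (k² + k*o) = -3 + k² + k*o)
1/(-2958121 - 2650719) - (73*f(-30, 29) + 784) = 1/(-2958121 - 2650719) - (73*(-3 + (-30)² - 30*29) + 784) = 1/(-5608840) - (73*(-3 + 900 - 870) + 784) = -1/5608840 - (73*27 + 784) = -1/5608840 - (1971 + 784) = -1/5608840 - 1*2755 = -1/5608840 - 2755 = -15452354201/5608840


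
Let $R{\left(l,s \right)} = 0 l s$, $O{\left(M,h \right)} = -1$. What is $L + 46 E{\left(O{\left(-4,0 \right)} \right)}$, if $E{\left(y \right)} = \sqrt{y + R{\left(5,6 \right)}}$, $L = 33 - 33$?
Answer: $46 i \approx 46.0 i$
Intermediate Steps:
$R{\left(l,s \right)} = 0$ ($R{\left(l,s \right)} = 0 s = 0$)
$L = 0$ ($L = 33 - 33 = 0$)
$E{\left(y \right)} = \sqrt{y}$ ($E{\left(y \right)} = \sqrt{y + 0} = \sqrt{y}$)
$L + 46 E{\left(O{\left(-4,0 \right)} \right)} = 0 + 46 \sqrt{-1} = 0 + 46 i = 46 i$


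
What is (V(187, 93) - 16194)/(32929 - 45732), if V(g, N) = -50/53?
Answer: 14548/11501 ≈ 1.2649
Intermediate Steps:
V(g, N) = -50/53 (V(g, N) = -50*1/53 = -50/53)
(V(187, 93) - 16194)/(32929 - 45732) = (-50/53 - 16194)/(32929 - 45732) = -858332/53/(-12803) = -858332/53*(-1/12803) = 14548/11501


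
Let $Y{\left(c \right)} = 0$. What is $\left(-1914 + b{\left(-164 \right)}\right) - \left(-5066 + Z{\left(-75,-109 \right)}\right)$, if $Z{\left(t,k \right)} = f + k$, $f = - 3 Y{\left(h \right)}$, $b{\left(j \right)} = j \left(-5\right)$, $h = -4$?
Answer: $4081$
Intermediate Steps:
$b{\left(j \right)} = - 5 j$
$f = 0$ ($f = \left(-3\right) 0 = 0$)
$Z{\left(t,k \right)} = k$ ($Z{\left(t,k \right)} = 0 + k = k$)
$\left(-1914 + b{\left(-164 \right)}\right) - \left(-5066 + Z{\left(-75,-109 \right)}\right) = \left(-1914 - -820\right) + \left(5066 - -109\right) = \left(-1914 + 820\right) + \left(5066 + 109\right) = -1094 + 5175 = 4081$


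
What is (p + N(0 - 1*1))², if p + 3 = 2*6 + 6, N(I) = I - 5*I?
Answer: 361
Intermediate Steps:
N(I) = -4*I
p = 15 (p = -3 + (2*6 + 6) = -3 + (12 + 6) = -3 + 18 = 15)
(p + N(0 - 1*1))² = (15 - 4*(0 - 1*1))² = (15 - 4*(0 - 1))² = (15 - 4*(-1))² = (15 + 4)² = 19² = 361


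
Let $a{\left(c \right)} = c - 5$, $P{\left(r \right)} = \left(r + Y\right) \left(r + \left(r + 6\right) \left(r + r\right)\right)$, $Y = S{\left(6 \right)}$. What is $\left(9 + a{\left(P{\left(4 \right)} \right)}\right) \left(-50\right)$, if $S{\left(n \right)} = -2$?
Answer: $-8600$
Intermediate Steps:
$Y = -2$
$P{\left(r \right)} = \left(-2 + r\right) \left(r + 2 r \left(6 + r\right)\right)$ ($P{\left(r \right)} = \left(r - 2\right) \left(r + \left(r + 6\right) \left(r + r\right)\right) = \left(-2 + r\right) \left(r + \left(6 + r\right) 2 r\right) = \left(-2 + r\right) \left(r + 2 r \left(6 + r\right)\right)$)
$a{\left(c \right)} = -5 + c$
$\left(9 + a{\left(P{\left(4 \right)} \right)}\right) \left(-50\right) = \left(9 - \left(5 - 4 \left(-26 + 2 \cdot 4^{2} + 9 \cdot 4\right)\right)\right) \left(-50\right) = \left(9 - \left(5 - 4 \left(-26 + 2 \cdot 16 + 36\right)\right)\right) \left(-50\right) = \left(9 - \left(5 - 4 \left(-26 + 32 + 36\right)\right)\right) \left(-50\right) = \left(9 + \left(-5 + 4 \cdot 42\right)\right) \left(-50\right) = \left(9 + \left(-5 + 168\right)\right) \left(-50\right) = \left(9 + 163\right) \left(-50\right) = 172 \left(-50\right) = -8600$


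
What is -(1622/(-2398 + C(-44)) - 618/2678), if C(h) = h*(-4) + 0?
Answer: 13876/14443 ≈ 0.96074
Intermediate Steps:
C(h) = -4*h (C(h) = -4*h + 0 = -4*h)
-(1622/(-2398 + C(-44)) - 618/2678) = -(1622/(-2398 - 4*(-44)) - 618/2678) = -(1622/(-2398 + 176) - 618*1/2678) = -(1622/(-2222) - 3/13) = -(1622*(-1/2222) - 3/13) = -(-811/1111 - 3/13) = -1*(-13876/14443) = 13876/14443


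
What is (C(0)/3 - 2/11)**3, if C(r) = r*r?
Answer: -8/1331 ≈ -0.0060105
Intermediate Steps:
C(r) = r**2
(C(0)/3 - 2/11)**3 = (0**2/3 - 2/11)**3 = (0*(1/3) - 2*1/11)**3 = (0 - 2/11)**3 = (-2/11)**3 = -8/1331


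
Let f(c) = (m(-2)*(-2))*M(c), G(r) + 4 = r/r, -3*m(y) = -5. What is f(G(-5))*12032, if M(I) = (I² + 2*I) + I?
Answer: 0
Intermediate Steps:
m(y) = 5/3 (m(y) = -⅓*(-5) = 5/3)
M(I) = I² + 3*I
G(r) = -3 (G(r) = -4 + r/r = -4 + 1 = -3)
f(c) = -10*c*(3 + c)/3 (f(c) = ((5/3)*(-2))*(c*(3 + c)) = -10*c*(3 + c)/3)
f(G(-5))*12032 = -10/3*(-3)*(3 - 3)*12032 = -10/3*(-3)*0*12032 = 0*12032 = 0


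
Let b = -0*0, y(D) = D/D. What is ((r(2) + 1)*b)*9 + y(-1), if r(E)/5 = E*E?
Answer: 1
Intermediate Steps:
r(E) = 5*E² (r(E) = 5*(E*E) = 5*E²)
y(D) = 1
b = 0 (b = -3*0 = 0)
((r(2) + 1)*b)*9 + y(-1) = ((5*2² + 1)*0)*9 + 1 = ((5*4 + 1)*0)*9 + 1 = ((20 + 1)*0)*9 + 1 = (21*0)*9 + 1 = 0*9 + 1 = 0 + 1 = 1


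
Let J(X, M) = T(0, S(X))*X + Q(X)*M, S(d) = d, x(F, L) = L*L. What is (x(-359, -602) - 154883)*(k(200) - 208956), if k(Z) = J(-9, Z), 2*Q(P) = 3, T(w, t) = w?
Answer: -43300501776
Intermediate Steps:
x(F, L) = L²
Q(P) = 3/2 (Q(P) = (½)*3 = 3/2)
J(X, M) = 3*M/2 (J(X, M) = 0*X + 3*M/2 = 0 + 3*M/2 = 3*M/2)
k(Z) = 3*Z/2
(x(-359, -602) - 154883)*(k(200) - 208956) = ((-602)² - 154883)*((3/2)*200 - 208956) = (362404 - 154883)*(300 - 208956) = 207521*(-208656) = -43300501776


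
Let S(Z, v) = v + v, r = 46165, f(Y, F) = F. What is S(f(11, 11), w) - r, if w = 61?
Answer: -46043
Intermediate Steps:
S(Z, v) = 2*v
S(f(11, 11), w) - r = 2*61 - 1*46165 = 122 - 46165 = -46043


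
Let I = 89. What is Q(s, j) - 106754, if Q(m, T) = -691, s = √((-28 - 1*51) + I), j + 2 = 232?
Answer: -107445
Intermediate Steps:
j = 230 (j = -2 + 232 = 230)
s = √10 (s = √((-28 - 1*51) + 89) = √((-28 - 51) + 89) = √(-79 + 89) = √10 ≈ 3.1623)
Q(s, j) - 106754 = -691 - 106754 = -107445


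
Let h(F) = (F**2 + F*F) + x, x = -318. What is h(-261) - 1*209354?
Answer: -73430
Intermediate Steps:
h(F) = -318 + 2*F**2 (h(F) = (F**2 + F*F) - 318 = (F**2 + F**2) - 318 = 2*F**2 - 318 = -318 + 2*F**2)
h(-261) - 1*209354 = (-318 + 2*(-261)**2) - 1*209354 = (-318 + 2*68121) - 209354 = (-318 + 136242) - 209354 = 135924 - 209354 = -73430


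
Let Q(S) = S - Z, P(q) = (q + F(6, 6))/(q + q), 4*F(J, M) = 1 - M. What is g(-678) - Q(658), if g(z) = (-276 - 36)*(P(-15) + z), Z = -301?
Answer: 210408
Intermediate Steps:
F(J, M) = 1/4 - M/4 (F(J, M) = (1 - M)/4 = 1/4 - M/4)
P(q) = (-5/4 + q)/(2*q) (P(q) = (q + (1/4 - 1/4*6))/(q + q) = (q + (1/4 - 3/2))/((2*q)) = (q - 5/4)*(1/(2*q)) = (-5/4 + q)*(1/(2*q)) = (-5/4 + q)/(2*q))
g(z) = -169 - 312*z (g(z) = (-276 - 36)*((1/8)*(-5 + 4*(-15))/(-15) + z) = -312*((1/8)*(-1/15)*(-5 - 60) + z) = -312*((1/8)*(-1/15)*(-65) + z) = -312*(13/24 + z) = -169 - 312*z)
Q(S) = 301 + S (Q(S) = S - 1*(-301) = S + 301 = 301 + S)
g(-678) - Q(658) = (-169 - 312*(-678)) - (301 + 658) = (-169 + 211536) - 1*959 = 211367 - 959 = 210408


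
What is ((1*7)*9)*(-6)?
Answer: -378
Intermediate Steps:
((1*7)*9)*(-6) = (7*9)*(-6) = 63*(-6) = -378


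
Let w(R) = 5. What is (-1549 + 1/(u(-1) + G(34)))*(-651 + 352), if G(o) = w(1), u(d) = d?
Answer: 1852305/4 ≈ 4.6308e+5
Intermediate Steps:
G(o) = 5
(-1549 + 1/(u(-1) + G(34)))*(-651 + 352) = (-1549 + 1/(-1 + 5))*(-651 + 352) = (-1549 + 1/4)*(-299) = (-1549 + ¼)*(-299) = -6195/4*(-299) = 1852305/4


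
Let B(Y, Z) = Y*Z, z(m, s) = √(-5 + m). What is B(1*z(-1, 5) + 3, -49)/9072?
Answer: -7/432 - 7*I*√6/1296 ≈ -0.016204 - 0.01323*I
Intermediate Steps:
B(1*z(-1, 5) + 3, -49)/9072 = ((1*√(-5 - 1) + 3)*(-49))/9072 = ((1*√(-6) + 3)*(-49))*(1/9072) = ((1*(I*√6) + 3)*(-49))*(1/9072) = ((I*√6 + 3)*(-49))*(1/9072) = ((3 + I*√6)*(-49))*(1/9072) = (-147 - 49*I*√6)*(1/9072) = -7/432 - 7*I*√6/1296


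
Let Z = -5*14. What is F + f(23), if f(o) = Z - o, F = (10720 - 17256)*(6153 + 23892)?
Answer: -196374213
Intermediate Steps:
Z = -70
F = -196374120 (F = -6536*30045 = -196374120)
f(o) = -70 - o
F + f(23) = -196374120 + (-70 - 1*23) = -196374120 + (-70 - 23) = -196374120 - 93 = -196374213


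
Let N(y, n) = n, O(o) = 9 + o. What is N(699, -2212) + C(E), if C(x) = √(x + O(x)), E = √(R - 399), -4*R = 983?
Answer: -2212 + √(9 + I*√2579) ≈ -2206.5 + 4.6138*I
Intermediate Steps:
R = -983/4 (R = -¼*983 = -983/4 ≈ -245.75)
E = I*√2579/2 (E = √(-983/4 - 399) = √(-2579/4) = I*√2579/2 ≈ 25.392*I)
C(x) = √(9 + 2*x) (C(x) = √(x + (9 + x)) = √(9 + 2*x))
N(699, -2212) + C(E) = -2212 + √(9 + 2*(I*√2579/2)) = -2212 + √(9 + I*√2579)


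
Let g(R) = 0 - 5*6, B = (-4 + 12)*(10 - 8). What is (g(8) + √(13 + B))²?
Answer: (30 - √29)² ≈ 605.89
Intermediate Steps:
B = 16 (B = 8*2 = 16)
g(R) = -30 (g(R) = 0 - 30 = -30)
(g(8) + √(13 + B))² = (-30 + √(13 + 16))² = (-30 + √29)²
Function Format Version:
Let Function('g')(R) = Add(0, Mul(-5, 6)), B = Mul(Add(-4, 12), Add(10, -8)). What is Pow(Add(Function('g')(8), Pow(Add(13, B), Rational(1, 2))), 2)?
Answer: Pow(Add(30, Mul(-1, Pow(29, Rational(1, 2)))), 2) ≈ 605.89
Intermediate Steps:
B = 16 (B = Mul(8, 2) = 16)
Function('g')(R) = -30 (Function('g')(R) = Add(0, -30) = -30)
Pow(Add(Function('g')(8), Pow(Add(13, B), Rational(1, 2))), 2) = Pow(Add(-30, Pow(Add(13, 16), Rational(1, 2))), 2) = Pow(Add(-30, Pow(29, Rational(1, 2))), 2)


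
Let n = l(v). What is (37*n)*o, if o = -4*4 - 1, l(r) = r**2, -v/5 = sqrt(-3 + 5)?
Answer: -31450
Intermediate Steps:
v = -5*sqrt(2) (v = -5*sqrt(-3 + 5) = -5*sqrt(2) ≈ -7.0711)
n = 50 (n = (-5*sqrt(2))**2 = 50)
o = -17 (o = -16 - 1 = -17)
(37*n)*o = (37*50)*(-17) = 1850*(-17) = -31450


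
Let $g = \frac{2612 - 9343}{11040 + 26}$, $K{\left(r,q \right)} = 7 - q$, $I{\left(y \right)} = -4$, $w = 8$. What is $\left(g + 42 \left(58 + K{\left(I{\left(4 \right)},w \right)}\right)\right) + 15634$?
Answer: $\frac{199491117}{11066} \approx 18027.0$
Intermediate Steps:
$g = - \frac{6731}{11066} \approx -0.60826$
$\left(g + 42 \left(58 + K{\left(I{\left(4 \right)},w \right)}\right)\right) + 15634 = \left(- \frac{6731}{11066} + 42 \left(58 + \left(7 - 8\right)\right)\right) + 15634 = \left(- \frac{6731}{11066} + 42 \left(58 - 1\right)\right) + 15634 = \left(- \frac{6731}{11066} + 42 \cdot 57\right) + 15634 = \left(- \frac{6731}{11066} + 2394\right) + 15634 = \frac{26485273}{11066} + 15634 = \frac{199491117}{11066}$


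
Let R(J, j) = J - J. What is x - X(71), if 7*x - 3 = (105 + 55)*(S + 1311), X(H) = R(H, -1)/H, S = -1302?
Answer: 1443/7 ≈ 206.14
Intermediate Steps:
R(J, j) = 0
X(H) = 0 (X(H) = 0/H = 0)
x = 1443/7 (x = 3/7 + ((105 + 55)*(-1302 + 1311))/7 = 3/7 + (160*9)/7 = 3/7 + (⅐)*1440 = 3/7 + 1440/7 = 1443/7 ≈ 206.14)
x - X(71) = 1443/7 - 1*0 = 1443/7 + 0 = 1443/7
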